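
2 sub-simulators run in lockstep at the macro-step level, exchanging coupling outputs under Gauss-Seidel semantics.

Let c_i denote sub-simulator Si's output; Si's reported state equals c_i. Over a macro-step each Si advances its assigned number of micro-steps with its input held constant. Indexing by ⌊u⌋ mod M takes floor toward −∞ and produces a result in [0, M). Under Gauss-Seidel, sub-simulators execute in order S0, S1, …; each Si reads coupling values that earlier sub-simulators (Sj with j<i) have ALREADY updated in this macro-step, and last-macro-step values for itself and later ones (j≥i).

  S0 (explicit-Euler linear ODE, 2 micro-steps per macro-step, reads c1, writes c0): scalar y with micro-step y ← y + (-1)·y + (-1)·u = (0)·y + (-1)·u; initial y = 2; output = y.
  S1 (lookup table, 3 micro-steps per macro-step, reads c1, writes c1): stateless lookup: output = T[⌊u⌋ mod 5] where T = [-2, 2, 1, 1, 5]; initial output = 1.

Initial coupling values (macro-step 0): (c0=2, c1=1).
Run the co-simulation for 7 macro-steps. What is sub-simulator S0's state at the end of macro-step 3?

S0 state at macro-step 3 = -1

macro 1: S0 reads c1=1 → after 2×micro: -1; S1 reads c1=1 → after 3×micro: 2 ⇒ (c0=-1, c1=2)
macro 2: S0 reads c1=2 → after 2×micro: -2; S1 reads c1=2 → after 3×micro: 1 ⇒ (c0=-2, c1=1)
macro 3: S0 reads c1=1 → after 2×micro: -1; S1 reads c1=1 → after 3×micro: 2 ⇒ (c0=-1, c1=2)
macro 4: S0 reads c1=2 → after 2×micro: -2; S1 reads c1=2 → after 3×micro: 1 ⇒ (c0=-2, c1=1)
macro 5: S0 reads c1=1 → after 2×micro: -1; S1 reads c1=1 → after 3×micro: 2 ⇒ (c0=-1, c1=2)
macro 6: S0 reads c1=2 → after 2×micro: -2; S1 reads c1=2 → after 3×micro: 1 ⇒ (c0=-2, c1=1)
macro 7: S0 reads c1=1 → after 2×micro: -1; S1 reads c1=1 → after 3×micro: 2 ⇒ (c0=-1, c1=2)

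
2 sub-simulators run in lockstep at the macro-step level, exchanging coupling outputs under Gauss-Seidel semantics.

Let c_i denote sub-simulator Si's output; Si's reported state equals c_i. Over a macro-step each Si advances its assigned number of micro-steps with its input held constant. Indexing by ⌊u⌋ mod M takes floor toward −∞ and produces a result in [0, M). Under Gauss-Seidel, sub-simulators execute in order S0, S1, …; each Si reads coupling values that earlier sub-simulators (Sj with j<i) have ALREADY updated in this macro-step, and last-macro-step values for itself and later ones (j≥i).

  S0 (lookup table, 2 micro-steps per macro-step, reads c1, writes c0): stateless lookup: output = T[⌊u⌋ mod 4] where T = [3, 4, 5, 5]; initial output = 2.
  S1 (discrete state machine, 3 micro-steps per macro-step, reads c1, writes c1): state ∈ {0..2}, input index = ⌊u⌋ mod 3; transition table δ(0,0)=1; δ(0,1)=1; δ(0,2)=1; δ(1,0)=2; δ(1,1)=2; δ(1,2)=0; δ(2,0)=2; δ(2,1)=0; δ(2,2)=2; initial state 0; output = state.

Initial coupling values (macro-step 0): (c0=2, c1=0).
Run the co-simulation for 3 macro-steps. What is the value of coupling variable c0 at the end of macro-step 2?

c0 at macro-step 2 = 5

macro 1: S0 reads c1=0 → after 2×micro: 3; S1 reads c1=0 → after 3×micro: 2 ⇒ (c0=3, c1=2)
macro 2: S0 reads c1=2 → after 2×micro: 5; S1 reads c1=2 → after 3×micro: 2 ⇒ (c0=5, c1=2)
macro 3: S0 reads c1=2 → after 2×micro: 5; S1 reads c1=2 → after 3×micro: 2 ⇒ (c0=5, c1=2)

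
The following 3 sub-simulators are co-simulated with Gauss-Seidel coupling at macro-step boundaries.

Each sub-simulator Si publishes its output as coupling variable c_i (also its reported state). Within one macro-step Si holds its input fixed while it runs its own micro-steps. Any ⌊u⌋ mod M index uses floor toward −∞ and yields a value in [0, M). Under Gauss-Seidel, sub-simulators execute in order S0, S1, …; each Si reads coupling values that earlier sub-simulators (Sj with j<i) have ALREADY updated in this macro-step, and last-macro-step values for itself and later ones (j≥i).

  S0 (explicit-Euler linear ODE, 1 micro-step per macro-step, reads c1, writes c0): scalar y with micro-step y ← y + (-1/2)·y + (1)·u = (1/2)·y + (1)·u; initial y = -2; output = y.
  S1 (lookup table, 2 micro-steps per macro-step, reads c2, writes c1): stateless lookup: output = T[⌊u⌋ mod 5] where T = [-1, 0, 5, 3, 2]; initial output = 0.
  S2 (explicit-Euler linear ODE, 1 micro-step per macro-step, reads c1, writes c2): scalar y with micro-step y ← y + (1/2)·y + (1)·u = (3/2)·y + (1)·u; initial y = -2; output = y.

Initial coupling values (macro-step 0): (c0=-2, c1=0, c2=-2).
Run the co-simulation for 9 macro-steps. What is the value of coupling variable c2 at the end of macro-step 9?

c2 at macro-step 9 = 2941/128

macro 1: S0 reads c1=0 → after 1×micro: -1; S1 reads c2=-2 → after 2×micro: 3; S2 reads c1=3 → after 1×micro: 0 ⇒ (c0=-1, c1=3, c2=0)
macro 2: S0 reads c1=3 → after 1×micro: 5/2; S1 reads c2=0 → after 2×micro: -1; S2 reads c1=-1 → after 1×micro: -1 ⇒ (c0=5/2, c1=-1, c2=-1)
macro 3: S0 reads c1=-1 → after 1×micro: 1/4; S1 reads c2=-1 → after 2×micro: 2; S2 reads c1=2 → after 1×micro: 1/2 ⇒ (c0=1/4, c1=2, c2=1/2)
macro 4: S0 reads c1=2 → after 1×micro: 17/8; S1 reads c2=1/2 → after 2×micro: -1; S2 reads c1=-1 → after 1×micro: -1/4 ⇒ (c0=17/8, c1=-1, c2=-1/4)
macro 5: S0 reads c1=-1 → after 1×micro: 1/16; S1 reads c2=-1/4 → after 2×micro: 2; S2 reads c1=2 → after 1×micro: 13/8 ⇒ (c0=1/16, c1=2, c2=13/8)
macro 6: S0 reads c1=2 → after 1×micro: 65/32; S1 reads c2=13/8 → after 2×micro: 0; S2 reads c1=0 → after 1×micro: 39/16 ⇒ (c0=65/32, c1=0, c2=39/16)
macro 7: S0 reads c1=0 → after 1×micro: 65/64; S1 reads c2=39/16 → after 2×micro: 5; S2 reads c1=5 → after 1×micro: 277/32 ⇒ (c0=65/64, c1=5, c2=277/32)
macro 8: S0 reads c1=5 → after 1×micro: 705/128; S1 reads c2=277/32 → after 2×micro: 3; S2 reads c1=3 → after 1×micro: 1023/64 ⇒ (c0=705/128, c1=3, c2=1023/64)
macro 9: S0 reads c1=3 → after 1×micro: 1473/256; S1 reads c2=1023/64 → after 2×micro: -1; S2 reads c1=-1 → after 1×micro: 2941/128 ⇒ (c0=1473/256, c1=-1, c2=2941/128)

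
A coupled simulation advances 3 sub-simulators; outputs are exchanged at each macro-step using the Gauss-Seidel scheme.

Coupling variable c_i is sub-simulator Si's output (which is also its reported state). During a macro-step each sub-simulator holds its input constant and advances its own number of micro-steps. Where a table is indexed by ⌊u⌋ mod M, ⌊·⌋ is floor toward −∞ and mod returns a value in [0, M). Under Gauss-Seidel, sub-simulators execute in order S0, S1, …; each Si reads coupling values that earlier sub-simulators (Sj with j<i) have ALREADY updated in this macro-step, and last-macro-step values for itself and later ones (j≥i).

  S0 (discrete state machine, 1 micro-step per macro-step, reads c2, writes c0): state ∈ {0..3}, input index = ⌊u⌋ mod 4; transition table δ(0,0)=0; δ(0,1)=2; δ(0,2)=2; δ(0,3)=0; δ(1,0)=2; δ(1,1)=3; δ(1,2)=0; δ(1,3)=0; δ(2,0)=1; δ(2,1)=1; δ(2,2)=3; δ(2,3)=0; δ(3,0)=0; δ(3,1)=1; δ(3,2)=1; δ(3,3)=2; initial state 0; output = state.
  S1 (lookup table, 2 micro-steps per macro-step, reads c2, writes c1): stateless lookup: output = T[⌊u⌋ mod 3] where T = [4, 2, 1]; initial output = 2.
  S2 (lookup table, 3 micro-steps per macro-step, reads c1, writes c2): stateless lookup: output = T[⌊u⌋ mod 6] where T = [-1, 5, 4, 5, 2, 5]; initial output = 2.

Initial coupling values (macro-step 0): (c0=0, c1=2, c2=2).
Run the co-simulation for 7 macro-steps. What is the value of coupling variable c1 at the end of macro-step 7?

c1 at macro-step 7 = 1

macro 1: S0 reads c2=2 → after 1×micro: 2; S1 reads c2=2 → after 2×micro: 1; S2 reads c1=1 → after 3×micro: 5 ⇒ (c0=2, c1=1, c2=5)
macro 2: S0 reads c2=5 → after 1×micro: 1; S1 reads c2=5 → after 2×micro: 1; S2 reads c1=1 → after 3×micro: 5 ⇒ (c0=1, c1=1, c2=5)
macro 3: S0 reads c2=5 → after 1×micro: 3; S1 reads c2=5 → after 2×micro: 1; S2 reads c1=1 → after 3×micro: 5 ⇒ (c0=3, c1=1, c2=5)
macro 4: S0 reads c2=5 → after 1×micro: 1; S1 reads c2=5 → after 2×micro: 1; S2 reads c1=1 → after 3×micro: 5 ⇒ (c0=1, c1=1, c2=5)
macro 5: S0 reads c2=5 → after 1×micro: 3; S1 reads c2=5 → after 2×micro: 1; S2 reads c1=1 → after 3×micro: 5 ⇒ (c0=3, c1=1, c2=5)
macro 6: S0 reads c2=5 → after 1×micro: 1; S1 reads c2=5 → after 2×micro: 1; S2 reads c1=1 → after 3×micro: 5 ⇒ (c0=1, c1=1, c2=5)
macro 7: S0 reads c2=5 → after 1×micro: 3; S1 reads c2=5 → after 2×micro: 1; S2 reads c1=1 → after 3×micro: 5 ⇒ (c0=3, c1=1, c2=5)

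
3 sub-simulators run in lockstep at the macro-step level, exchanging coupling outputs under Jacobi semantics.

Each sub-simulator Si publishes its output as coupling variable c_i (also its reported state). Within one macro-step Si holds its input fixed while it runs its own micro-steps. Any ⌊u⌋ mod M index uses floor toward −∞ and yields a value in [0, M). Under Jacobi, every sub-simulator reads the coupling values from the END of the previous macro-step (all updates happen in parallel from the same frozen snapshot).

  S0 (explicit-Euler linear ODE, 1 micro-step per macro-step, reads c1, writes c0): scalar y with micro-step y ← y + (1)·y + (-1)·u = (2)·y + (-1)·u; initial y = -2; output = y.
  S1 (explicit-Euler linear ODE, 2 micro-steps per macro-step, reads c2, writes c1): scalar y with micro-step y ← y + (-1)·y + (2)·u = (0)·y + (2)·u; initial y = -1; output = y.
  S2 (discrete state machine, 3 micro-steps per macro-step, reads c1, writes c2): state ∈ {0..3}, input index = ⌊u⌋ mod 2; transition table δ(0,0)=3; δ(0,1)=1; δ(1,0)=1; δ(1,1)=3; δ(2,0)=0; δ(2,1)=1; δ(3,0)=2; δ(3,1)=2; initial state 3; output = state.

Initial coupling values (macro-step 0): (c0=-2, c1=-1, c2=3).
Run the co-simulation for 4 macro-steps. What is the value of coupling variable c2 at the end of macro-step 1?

c2 at macro-step 1 = 3

macro 1: S0 reads c1=-1 → after 1×micro: -3; S1 reads c2=3 → after 2×micro: 6; S2 reads c1=-1 → after 3×micro: 3 ⇒ (c0=-3, c1=6, c2=3)
macro 2: S0 reads c1=6 → after 1×micro: -12; S1 reads c2=3 → after 2×micro: 6; S2 reads c1=6 → after 3×micro: 3 ⇒ (c0=-12, c1=6, c2=3)
macro 3: S0 reads c1=6 → after 1×micro: -30; S1 reads c2=3 → after 2×micro: 6; S2 reads c1=6 → after 3×micro: 3 ⇒ (c0=-30, c1=6, c2=3)
macro 4: S0 reads c1=6 → after 1×micro: -66; S1 reads c2=3 → after 2×micro: 6; S2 reads c1=6 → after 3×micro: 3 ⇒ (c0=-66, c1=6, c2=3)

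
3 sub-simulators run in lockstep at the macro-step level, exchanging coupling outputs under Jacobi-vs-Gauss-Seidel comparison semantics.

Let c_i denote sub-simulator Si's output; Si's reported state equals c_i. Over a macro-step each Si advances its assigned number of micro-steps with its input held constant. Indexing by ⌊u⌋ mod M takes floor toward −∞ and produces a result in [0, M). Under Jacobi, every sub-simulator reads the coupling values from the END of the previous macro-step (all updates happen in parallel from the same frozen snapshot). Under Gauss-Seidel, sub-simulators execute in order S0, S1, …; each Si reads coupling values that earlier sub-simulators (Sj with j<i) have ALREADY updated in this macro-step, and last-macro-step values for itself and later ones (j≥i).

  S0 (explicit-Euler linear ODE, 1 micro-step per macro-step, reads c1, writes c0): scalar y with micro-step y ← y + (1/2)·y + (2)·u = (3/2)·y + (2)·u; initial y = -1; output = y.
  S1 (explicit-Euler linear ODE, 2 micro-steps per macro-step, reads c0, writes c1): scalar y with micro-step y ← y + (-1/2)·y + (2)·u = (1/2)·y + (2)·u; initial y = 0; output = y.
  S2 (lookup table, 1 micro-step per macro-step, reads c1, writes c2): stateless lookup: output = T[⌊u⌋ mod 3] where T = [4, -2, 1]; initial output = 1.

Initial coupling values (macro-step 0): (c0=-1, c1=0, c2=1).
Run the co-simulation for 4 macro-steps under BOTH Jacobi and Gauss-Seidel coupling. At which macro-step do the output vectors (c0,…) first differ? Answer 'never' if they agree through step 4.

first divergence at macro-step: 1

[Jacobi] macro 1: S0 reads c1=0 → after 1×micro: -3/2; S1 reads c0=-1 → after 2×micro: -3; S2 reads c1=0 → after 1×micro: 4 ⇒ (c0=-3/2, c1=-3, c2=4)
[Jacobi] macro 2: S0 reads c1=-3 → after 1×micro: -33/4; S1 reads c0=-3/2 → after 2×micro: -21/4; S2 reads c1=-3 → after 1×micro: 4 ⇒ (c0=-33/4, c1=-21/4, c2=4)
[Jacobi] macro 3: S0 reads c1=-21/4 → after 1×micro: -183/8; S1 reads c0=-33/4 → after 2×micro: -417/16; S2 reads c1=-21/4 → after 1×micro: 4 ⇒ (c0=-183/8, c1=-417/16, c2=4)
[Jacobi] macro 4: S0 reads c1=-417/16 → after 1×micro: -1383/16; S1 reads c0=-183/8 → after 2×micro: -4809/64; S2 reads c1=-417/16 → after 1×micro: 4 ⇒ (c0=-1383/16, c1=-4809/64, c2=4)
[Gauss-Seidel] macro 1: S0 reads c1=0 → after 1×micro: -3/2; S1 reads c0=-3/2 → after 2×micro: -9/2; S2 reads c1=-9/2 → after 1×micro: -2 ⇒ (c0=-3/2, c1=-9/2, c2=-2)
[Gauss-Seidel] macro 2: S0 reads c1=-9/2 → after 1×micro: -45/4; S1 reads c0=-45/4 → after 2×micro: -279/8; S2 reads c1=-279/8 → after 1×micro: -2 ⇒ (c0=-45/4, c1=-279/8, c2=-2)
[Gauss-Seidel] macro 3: S0 reads c1=-279/8 → after 1×micro: -693/8; S1 reads c0=-693/8 → after 2×micro: -8595/32; S2 reads c1=-8595/32 → after 1×micro: -2 ⇒ (c0=-693/8, c1=-8595/32, c2=-2)
[Gauss-Seidel] macro 4: S0 reads c1=-8595/32 → after 1×micro: -5337/8; S1 reads c0=-5337/8 → after 2×micro: -264771/128; S2 reads c1=-264771/128 → after 1×micro: -2 ⇒ (c0=-5337/8, c1=-264771/128, c2=-2)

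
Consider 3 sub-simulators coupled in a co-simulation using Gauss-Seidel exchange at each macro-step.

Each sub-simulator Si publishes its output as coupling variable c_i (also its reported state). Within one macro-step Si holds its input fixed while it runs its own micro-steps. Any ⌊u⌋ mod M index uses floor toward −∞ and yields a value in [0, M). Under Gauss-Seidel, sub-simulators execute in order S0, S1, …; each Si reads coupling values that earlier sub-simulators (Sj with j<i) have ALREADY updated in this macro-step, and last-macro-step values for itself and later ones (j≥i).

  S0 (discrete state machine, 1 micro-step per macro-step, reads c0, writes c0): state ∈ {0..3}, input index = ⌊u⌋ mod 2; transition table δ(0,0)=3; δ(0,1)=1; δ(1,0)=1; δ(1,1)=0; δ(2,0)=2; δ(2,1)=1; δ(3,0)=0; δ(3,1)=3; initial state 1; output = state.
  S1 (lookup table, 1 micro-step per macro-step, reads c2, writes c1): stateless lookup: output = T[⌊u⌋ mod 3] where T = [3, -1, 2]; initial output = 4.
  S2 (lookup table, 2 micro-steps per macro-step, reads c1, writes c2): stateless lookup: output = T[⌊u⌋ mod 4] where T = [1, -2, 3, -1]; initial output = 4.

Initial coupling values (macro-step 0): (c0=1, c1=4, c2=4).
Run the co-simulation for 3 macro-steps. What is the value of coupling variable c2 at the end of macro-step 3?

c2 at macro-step 3 = -1

macro 1: S0 reads c0=1 → after 1×micro: 0; S1 reads c2=4 → after 1×micro: -1; S2 reads c1=-1 → after 2×micro: -1 ⇒ (c0=0, c1=-1, c2=-1)
macro 2: S0 reads c0=0 → after 1×micro: 3; S1 reads c2=-1 → after 1×micro: 2; S2 reads c1=2 → after 2×micro: 3 ⇒ (c0=3, c1=2, c2=3)
macro 3: S0 reads c0=3 → after 1×micro: 3; S1 reads c2=3 → after 1×micro: 3; S2 reads c1=3 → after 2×micro: -1 ⇒ (c0=3, c1=3, c2=-1)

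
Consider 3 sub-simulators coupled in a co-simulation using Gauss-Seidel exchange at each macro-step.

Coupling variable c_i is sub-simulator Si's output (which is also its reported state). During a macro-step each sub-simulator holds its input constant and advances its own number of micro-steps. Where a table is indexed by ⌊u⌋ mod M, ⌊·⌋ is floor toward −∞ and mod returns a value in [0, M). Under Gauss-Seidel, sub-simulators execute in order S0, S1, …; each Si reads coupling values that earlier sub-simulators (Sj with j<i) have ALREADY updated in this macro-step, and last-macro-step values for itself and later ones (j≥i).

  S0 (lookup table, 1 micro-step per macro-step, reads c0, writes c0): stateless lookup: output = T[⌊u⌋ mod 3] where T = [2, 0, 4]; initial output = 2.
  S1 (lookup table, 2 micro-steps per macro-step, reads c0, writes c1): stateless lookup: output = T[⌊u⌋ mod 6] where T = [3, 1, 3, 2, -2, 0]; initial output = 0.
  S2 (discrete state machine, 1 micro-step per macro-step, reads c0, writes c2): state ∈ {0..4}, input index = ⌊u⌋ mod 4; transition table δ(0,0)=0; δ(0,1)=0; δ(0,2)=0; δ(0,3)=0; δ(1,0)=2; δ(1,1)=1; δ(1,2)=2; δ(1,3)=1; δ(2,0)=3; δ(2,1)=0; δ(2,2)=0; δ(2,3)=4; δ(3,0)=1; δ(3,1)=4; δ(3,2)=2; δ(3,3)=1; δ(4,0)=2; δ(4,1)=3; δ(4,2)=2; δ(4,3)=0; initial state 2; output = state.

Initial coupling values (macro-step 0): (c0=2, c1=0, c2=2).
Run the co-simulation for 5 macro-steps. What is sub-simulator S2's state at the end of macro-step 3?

S2 state at macro-step 3 = 2

macro 1: S0 reads c0=2 → after 1×micro: 4; S1 reads c0=4 → after 2×micro: -2; S2 reads c0=4 → after 1×micro: 3 ⇒ (c0=4, c1=-2, c2=3)
macro 2: S0 reads c0=4 → after 1×micro: 0; S1 reads c0=0 → after 2×micro: 3; S2 reads c0=0 → after 1×micro: 1 ⇒ (c0=0, c1=3, c2=1)
macro 3: S0 reads c0=0 → after 1×micro: 2; S1 reads c0=2 → after 2×micro: 3; S2 reads c0=2 → after 1×micro: 2 ⇒ (c0=2, c1=3, c2=2)
macro 4: S0 reads c0=2 → after 1×micro: 4; S1 reads c0=4 → after 2×micro: -2; S2 reads c0=4 → after 1×micro: 3 ⇒ (c0=4, c1=-2, c2=3)
macro 5: S0 reads c0=4 → after 1×micro: 0; S1 reads c0=0 → after 2×micro: 3; S2 reads c0=0 → after 1×micro: 1 ⇒ (c0=0, c1=3, c2=1)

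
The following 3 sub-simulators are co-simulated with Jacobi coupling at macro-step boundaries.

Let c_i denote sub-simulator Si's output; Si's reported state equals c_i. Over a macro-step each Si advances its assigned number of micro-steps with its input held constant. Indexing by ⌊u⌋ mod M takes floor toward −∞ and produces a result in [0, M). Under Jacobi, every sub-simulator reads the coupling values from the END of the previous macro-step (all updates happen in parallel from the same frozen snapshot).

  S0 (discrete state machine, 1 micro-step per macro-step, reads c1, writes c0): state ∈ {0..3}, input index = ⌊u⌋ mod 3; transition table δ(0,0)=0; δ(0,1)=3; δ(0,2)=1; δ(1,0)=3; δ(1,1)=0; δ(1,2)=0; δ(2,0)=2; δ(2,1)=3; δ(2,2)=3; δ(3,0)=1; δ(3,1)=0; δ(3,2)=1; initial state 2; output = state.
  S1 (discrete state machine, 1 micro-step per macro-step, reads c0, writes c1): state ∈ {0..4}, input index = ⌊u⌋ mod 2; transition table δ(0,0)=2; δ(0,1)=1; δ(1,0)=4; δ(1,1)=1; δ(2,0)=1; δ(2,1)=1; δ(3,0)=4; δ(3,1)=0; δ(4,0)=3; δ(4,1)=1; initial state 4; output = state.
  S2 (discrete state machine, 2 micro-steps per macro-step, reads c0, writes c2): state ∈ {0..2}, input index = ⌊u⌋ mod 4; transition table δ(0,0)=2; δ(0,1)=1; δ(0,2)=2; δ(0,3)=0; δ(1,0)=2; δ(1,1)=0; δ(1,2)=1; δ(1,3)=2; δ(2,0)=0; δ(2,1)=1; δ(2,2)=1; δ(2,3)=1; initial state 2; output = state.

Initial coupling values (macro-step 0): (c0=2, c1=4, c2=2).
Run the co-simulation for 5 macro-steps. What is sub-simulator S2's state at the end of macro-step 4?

macro 1: S0 reads c1=4 → after 1×micro: 3; S1 reads c0=2 → after 1×micro: 3; S2 reads c0=2 → after 2×micro: 1 ⇒ (c0=3, c1=3, c2=1)
macro 2: S0 reads c1=3 → after 1×micro: 1; S1 reads c0=3 → after 1×micro: 0; S2 reads c0=3 → after 2×micro: 1 ⇒ (c0=1, c1=0, c2=1)
macro 3: S0 reads c1=0 → after 1×micro: 3; S1 reads c0=1 → after 1×micro: 1; S2 reads c0=1 → after 2×micro: 1 ⇒ (c0=3, c1=1, c2=1)
macro 4: S0 reads c1=1 → after 1×micro: 0; S1 reads c0=3 → after 1×micro: 1; S2 reads c0=3 → after 2×micro: 1 ⇒ (c0=0, c1=1, c2=1)
macro 5: S0 reads c1=1 → after 1×micro: 3; S1 reads c0=0 → after 1×micro: 4; S2 reads c0=0 → after 2×micro: 0 ⇒ (c0=3, c1=4, c2=0)

S2 state at macro-step 4 = 1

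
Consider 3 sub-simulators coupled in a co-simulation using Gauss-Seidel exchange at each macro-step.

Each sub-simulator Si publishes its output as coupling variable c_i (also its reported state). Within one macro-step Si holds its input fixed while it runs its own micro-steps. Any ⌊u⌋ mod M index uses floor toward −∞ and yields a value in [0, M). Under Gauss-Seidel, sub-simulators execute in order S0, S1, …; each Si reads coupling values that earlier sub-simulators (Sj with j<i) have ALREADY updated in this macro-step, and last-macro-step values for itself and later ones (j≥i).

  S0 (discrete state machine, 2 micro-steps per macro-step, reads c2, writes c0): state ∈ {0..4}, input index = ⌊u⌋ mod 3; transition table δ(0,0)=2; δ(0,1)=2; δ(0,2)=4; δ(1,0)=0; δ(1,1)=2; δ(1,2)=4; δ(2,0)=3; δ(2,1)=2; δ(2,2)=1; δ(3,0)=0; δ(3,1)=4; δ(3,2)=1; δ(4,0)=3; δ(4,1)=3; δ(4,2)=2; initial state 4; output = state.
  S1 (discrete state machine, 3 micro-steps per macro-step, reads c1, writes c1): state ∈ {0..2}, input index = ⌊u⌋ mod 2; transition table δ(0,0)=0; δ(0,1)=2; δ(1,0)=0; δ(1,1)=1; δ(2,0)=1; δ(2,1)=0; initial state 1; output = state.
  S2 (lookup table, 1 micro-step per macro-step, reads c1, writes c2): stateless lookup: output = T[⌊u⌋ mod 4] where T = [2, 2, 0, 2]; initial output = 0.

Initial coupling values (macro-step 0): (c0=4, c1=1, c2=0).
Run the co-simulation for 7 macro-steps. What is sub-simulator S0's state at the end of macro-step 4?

S0 state at macro-step 4 = 1

macro 1: S0 reads c2=0 → after 2×micro: 0; S1 reads c1=1 → after 3×micro: 1; S2 reads c1=1 → after 1×micro: 2 ⇒ (c0=0, c1=1, c2=2)
macro 2: S0 reads c2=2 → after 2×micro: 2; S1 reads c1=1 → after 3×micro: 1; S2 reads c1=1 → after 1×micro: 2 ⇒ (c0=2, c1=1, c2=2)
macro 3: S0 reads c2=2 → after 2×micro: 4; S1 reads c1=1 → after 3×micro: 1; S2 reads c1=1 → after 1×micro: 2 ⇒ (c0=4, c1=1, c2=2)
macro 4: S0 reads c2=2 → after 2×micro: 1; S1 reads c1=1 → after 3×micro: 1; S2 reads c1=1 → after 1×micro: 2 ⇒ (c0=1, c1=1, c2=2)
macro 5: S0 reads c2=2 → after 2×micro: 2; S1 reads c1=1 → after 3×micro: 1; S2 reads c1=1 → after 1×micro: 2 ⇒ (c0=2, c1=1, c2=2)
macro 6: S0 reads c2=2 → after 2×micro: 4; S1 reads c1=1 → after 3×micro: 1; S2 reads c1=1 → after 1×micro: 2 ⇒ (c0=4, c1=1, c2=2)
macro 7: S0 reads c2=2 → after 2×micro: 1; S1 reads c1=1 → after 3×micro: 1; S2 reads c1=1 → after 1×micro: 2 ⇒ (c0=1, c1=1, c2=2)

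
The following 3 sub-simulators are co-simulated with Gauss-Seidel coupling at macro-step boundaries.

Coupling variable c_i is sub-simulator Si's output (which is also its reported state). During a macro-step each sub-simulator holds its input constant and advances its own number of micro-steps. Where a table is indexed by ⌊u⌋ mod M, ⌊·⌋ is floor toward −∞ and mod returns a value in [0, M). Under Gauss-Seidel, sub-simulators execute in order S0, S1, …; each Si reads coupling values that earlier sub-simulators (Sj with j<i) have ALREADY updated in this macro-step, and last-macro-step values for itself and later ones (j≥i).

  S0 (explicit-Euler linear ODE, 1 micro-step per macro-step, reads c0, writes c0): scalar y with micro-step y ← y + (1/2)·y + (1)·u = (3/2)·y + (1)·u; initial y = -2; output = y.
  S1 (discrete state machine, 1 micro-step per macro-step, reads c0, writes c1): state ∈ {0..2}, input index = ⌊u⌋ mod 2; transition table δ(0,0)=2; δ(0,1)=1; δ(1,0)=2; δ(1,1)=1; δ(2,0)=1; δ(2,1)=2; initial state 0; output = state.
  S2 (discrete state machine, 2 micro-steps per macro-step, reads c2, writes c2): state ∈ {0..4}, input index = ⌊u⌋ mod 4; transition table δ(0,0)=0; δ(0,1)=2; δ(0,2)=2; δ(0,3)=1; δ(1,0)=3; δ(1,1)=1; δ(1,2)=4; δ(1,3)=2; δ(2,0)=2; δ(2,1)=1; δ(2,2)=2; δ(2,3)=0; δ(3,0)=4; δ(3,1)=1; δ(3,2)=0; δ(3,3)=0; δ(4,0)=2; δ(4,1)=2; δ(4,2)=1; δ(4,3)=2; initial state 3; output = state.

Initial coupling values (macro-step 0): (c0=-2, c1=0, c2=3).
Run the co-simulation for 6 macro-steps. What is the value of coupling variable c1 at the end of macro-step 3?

macro 1: S0 reads c0=-2 → after 1×micro: -5; S1 reads c0=-5 → after 1×micro: 1; S2 reads c2=3 → after 2×micro: 1 ⇒ (c0=-5, c1=1, c2=1)
macro 2: S0 reads c0=-5 → after 1×micro: -25/2; S1 reads c0=-25/2 → after 1×micro: 1; S2 reads c2=1 → after 2×micro: 1 ⇒ (c0=-25/2, c1=1, c2=1)
macro 3: S0 reads c0=-25/2 → after 1×micro: -125/4; S1 reads c0=-125/4 → after 1×micro: 2; S2 reads c2=1 → after 2×micro: 1 ⇒ (c0=-125/4, c1=2, c2=1)
macro 4: S0 reads c0=-125/4 → after 1×micro: -625/8; S1 reads c0=-625/8 → after 1×micro: 2; S2 reads c2=1 → after 2×micro: 1 ⇒ (c0=-625/8, c1=2, c2=1)
macro 5: S0 reads c0=-625/8 → after 1×micro: -3125/16; S1 reads c0=-3125/16 → after 1×micro: 1; S2 reads c2=1 → after 2×micro: 1 ⇒ (c0=-3125/16, c1=1, c2=1)
macro 6: S0 reads c0=-3125/16 → after 1×micro: -15625/32; S1 reads c0=-15625/32 → after 1×micro: 1; S2 reads c2=1 → after 2×micro: 1 ⇒ (c0=-15625/32, c1=1, c2=1)

c1 at macro-step 3 = 2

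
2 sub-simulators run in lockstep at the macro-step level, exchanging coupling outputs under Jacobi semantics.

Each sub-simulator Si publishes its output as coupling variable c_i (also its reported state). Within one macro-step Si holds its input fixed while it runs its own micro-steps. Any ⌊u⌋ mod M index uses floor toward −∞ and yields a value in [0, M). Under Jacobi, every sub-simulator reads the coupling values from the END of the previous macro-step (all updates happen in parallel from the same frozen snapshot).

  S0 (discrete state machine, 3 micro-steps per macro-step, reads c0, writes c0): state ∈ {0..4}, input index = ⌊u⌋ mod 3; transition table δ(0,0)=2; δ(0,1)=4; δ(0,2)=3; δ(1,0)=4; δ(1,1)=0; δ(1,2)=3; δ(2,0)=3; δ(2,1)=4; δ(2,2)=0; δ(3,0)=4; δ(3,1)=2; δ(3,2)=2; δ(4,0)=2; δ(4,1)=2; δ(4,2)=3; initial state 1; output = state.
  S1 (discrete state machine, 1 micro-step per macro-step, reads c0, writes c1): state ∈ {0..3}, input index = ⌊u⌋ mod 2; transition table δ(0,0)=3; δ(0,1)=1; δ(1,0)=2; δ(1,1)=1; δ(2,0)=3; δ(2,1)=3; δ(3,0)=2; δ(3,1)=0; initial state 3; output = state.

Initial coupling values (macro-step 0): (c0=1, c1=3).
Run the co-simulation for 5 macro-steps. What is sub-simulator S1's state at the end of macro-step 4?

macro 1: S0 reads c0=1 → after 3×micro: 2; S1 reads c0=1 → after 1×micro: 0 ⇒ (c0=2, c1=0)
macro 2: S0 reads c0=2 → after 3×micro: 2; S1 reads c0=2 → after 1×micro: 3 ⇒ (c0=2, c1=3)
macro 3: S0 reads c0=2 → after 3×micro: 2; S1 reads c0=2 → after 1×micro: 2 ⇒ (c0=2, c1=2)
macro 4: S0 reads c0=2 → after 3×micro: 2; S1 reads c0=2 → after 1×micro: 3 ⇒ (c0=2, c1=3)
macro 5: S0 reads c0=2 → after 3×micro: 2; S1 reads c0=2 → after 1×micro: 2 ⇒ (c0=2, c1=2)

S1 state at macro-step 4 = 3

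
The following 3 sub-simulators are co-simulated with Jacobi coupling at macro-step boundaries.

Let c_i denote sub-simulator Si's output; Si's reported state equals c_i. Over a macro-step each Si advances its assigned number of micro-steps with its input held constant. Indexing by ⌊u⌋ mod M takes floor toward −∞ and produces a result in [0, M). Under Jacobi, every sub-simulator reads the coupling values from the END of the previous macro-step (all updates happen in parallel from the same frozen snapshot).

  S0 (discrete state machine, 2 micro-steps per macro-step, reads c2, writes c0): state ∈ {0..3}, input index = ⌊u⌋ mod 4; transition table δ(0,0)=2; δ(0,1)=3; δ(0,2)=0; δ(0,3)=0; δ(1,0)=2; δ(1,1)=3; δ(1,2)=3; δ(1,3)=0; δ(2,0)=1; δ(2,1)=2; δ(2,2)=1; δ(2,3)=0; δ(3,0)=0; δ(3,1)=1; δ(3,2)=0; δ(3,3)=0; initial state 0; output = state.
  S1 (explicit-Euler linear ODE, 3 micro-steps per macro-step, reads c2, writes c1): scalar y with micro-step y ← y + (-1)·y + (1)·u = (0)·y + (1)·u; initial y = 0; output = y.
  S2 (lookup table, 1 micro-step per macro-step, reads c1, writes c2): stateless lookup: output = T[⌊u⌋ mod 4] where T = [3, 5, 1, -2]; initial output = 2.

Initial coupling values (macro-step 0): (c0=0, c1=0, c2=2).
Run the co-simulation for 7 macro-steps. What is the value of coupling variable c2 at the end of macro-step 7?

macro 1: S0 reads c2=2 → after 2×micro: 0; S1 reads c2=2 → after 3×micro: 2; S2 reads c1=0 → after 1×micro: 3 ⇒ (c0=0, c1=2, c2=3)
macro 2: S0 reads c2=3 → after 2×micro: 0; S1 reads c2=3 → after 3×micro: 3; S2 reads c1=2 → after 1×micro: 1 ⇒ (c0=0, c1=3, c2=1)
macro 3: S0 reads c2=1 → after 2×micro: 1; S1 reads c2=1 → after 3×micro: 1; S2 reads c1=3 → after 1×micro: -2 ⇒ (c0=1, c1=1, c2=-2)
macro 4: S0 reads c2=-2 → after 2×micro: 0; S1 reads c2=-2 → after 3×micro: -2; S2 reads c1=1 → after 1×micro: 5 ⇒ (c0=0, c1=-2, c2=5)
macro 5: S0 reads c2=5 → after 2×micro: 1; S1 reads c2=5 → after 3×micro: 5; S2 reads c1=-2 → after 1×micro: 1 ⇒ (c0=1, c1=5, c2=1)
macro 6: S0 reads c2=1 → after 2×micro: 1; S1 reads c2=1 → after 3×micro: 1; S2 reads c1=5 → after 1×micro: 5 ⇒ (c0=1, c1=1, c2=5)
macro 7: S0 reads c2=5 → after 2×micro: 1; S1 reads c2=5 → after 3×micro: 5; S2 reads c1=1 → after 1×micro: 5 ⇒ (c0=1, c1=5, c2=5)

c2 at macro-step 7 = 5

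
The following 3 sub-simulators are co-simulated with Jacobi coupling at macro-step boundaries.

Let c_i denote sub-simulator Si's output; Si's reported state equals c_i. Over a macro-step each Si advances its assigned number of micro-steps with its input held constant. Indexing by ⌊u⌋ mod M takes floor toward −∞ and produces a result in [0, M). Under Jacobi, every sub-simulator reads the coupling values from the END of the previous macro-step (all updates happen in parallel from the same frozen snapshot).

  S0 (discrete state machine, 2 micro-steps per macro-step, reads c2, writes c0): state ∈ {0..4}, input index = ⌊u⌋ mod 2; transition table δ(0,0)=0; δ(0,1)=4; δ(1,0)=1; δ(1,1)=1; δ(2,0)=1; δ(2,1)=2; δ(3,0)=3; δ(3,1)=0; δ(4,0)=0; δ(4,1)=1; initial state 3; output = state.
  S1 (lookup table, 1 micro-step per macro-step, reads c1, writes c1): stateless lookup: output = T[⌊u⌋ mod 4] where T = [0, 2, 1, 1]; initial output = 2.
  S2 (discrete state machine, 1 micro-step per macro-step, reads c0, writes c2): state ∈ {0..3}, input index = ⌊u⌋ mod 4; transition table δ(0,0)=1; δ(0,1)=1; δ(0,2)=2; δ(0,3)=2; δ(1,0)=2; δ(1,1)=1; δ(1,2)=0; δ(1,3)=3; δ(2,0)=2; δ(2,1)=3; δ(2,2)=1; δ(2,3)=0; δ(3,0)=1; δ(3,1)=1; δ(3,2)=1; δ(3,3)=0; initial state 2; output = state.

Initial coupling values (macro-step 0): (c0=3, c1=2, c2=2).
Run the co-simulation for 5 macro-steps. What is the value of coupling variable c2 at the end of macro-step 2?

c2 at macro-step 2 = 2

macro 1: S0 reads c2=2 → after 2×micro: 3; S1 reads c1=2 → after 1×micro: 1; S2 reads c0=3 → after 1×micro: 0 ⇒ (c0=3, c1=1, c2=0)
macro 2: S0 reads c2=0 → after 2×micro: 3; S1 reads c1=1 → after 1×micro: 2; S2 reads c0=3 → after 1×micro: 2 ⇒ (c0=3, c1=2, c2=2)
macro 3: S0 reads c2=2 → after 2×micro: 3; S1 reads c1=2 → after 1×micro: 1; S2 reads c0=3 → after 1×micro: 0 ⇒ (c0=3, c1=1, c2=0)
macro 4: S0 reads c2=0 → after 2×micro: 3; S1 reads c1=1 → after 1×micro: 2; S2 reads c0=3 → after 1×micro: 2 ⇒ (c0=3, c1=2, c2=2)
macro 5: S0 reads c2=2 → after 2×micro: 3; S1 reads c1=2 → after 1×micro: 1; S2 reads c0=3 → after 1×micro: 0 ⇒ (c0=3, c1=1, c2=0)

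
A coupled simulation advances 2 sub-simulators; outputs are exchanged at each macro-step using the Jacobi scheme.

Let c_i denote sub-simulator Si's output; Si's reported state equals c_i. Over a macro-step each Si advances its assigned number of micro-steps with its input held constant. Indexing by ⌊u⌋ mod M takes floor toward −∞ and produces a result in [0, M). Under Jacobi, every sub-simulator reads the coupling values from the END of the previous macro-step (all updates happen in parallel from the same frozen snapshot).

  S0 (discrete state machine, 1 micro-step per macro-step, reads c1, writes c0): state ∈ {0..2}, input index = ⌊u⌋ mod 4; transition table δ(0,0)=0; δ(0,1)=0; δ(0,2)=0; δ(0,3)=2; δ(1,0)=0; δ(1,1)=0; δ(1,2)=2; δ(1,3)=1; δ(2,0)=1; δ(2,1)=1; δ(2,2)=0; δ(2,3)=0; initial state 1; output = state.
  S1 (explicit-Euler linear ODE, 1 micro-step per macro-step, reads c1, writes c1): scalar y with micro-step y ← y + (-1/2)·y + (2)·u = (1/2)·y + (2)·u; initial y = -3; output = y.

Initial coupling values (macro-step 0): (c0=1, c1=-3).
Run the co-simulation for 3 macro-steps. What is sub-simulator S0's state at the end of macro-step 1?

S0 state at macro-step 1 = 0

macro 1: S0 reads c1=-3 → after 1×micro: 0; S1 reads c1=-3 → after 1×micro: -15/2 ⇒ (c0=0, c1=-15/2)
macro 2: S0 reads c1=-15/2 → after 1×micro: 0; S1 reads c1=-15/2 → after 1×micro: -75/4 ⇒ (c0=0, c1=-75/4)
macro 3: S0 reads c1=-75/4 → after 1×micro: 0; S1 reads c1=-75/4 → after 1×micro: -375/8 ⇒ (c0=0, c1=-375/8)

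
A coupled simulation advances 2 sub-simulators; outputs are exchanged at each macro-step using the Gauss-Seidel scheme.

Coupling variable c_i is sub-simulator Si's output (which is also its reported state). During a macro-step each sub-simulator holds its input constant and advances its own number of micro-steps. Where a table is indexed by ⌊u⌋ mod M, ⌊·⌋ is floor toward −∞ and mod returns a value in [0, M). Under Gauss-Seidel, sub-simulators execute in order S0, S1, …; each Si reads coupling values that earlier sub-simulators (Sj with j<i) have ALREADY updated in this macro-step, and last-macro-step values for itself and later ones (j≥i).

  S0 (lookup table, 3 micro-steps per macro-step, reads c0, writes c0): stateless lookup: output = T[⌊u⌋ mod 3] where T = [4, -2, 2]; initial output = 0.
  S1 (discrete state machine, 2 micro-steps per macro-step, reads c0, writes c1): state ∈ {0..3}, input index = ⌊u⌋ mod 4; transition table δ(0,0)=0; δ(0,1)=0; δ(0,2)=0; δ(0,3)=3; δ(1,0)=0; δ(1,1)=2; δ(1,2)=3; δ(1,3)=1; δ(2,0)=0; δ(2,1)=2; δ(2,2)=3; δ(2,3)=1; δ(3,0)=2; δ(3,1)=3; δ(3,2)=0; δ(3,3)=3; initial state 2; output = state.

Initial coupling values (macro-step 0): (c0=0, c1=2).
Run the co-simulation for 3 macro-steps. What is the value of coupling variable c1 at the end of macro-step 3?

c1 at macro-step 3 = 0

macro 1: S0 reads c0=0 → after 3×micro: 4; S1 reads c0=4 → after 2×micro: 0 ⇒ (c0=4, c1=0)
macro 2: S0 reads c0=4 → after 3×micro: -2; S1 reads c0=-2 → after 2×micro: 0 ⇒ (c0=-2, c1=0)
macro 3: S0 reads c0=-2 → after 3×micro: -2; S1 reads c0=-2 → after 2×micro: 0 ⇒ (c0=-2, c1=0)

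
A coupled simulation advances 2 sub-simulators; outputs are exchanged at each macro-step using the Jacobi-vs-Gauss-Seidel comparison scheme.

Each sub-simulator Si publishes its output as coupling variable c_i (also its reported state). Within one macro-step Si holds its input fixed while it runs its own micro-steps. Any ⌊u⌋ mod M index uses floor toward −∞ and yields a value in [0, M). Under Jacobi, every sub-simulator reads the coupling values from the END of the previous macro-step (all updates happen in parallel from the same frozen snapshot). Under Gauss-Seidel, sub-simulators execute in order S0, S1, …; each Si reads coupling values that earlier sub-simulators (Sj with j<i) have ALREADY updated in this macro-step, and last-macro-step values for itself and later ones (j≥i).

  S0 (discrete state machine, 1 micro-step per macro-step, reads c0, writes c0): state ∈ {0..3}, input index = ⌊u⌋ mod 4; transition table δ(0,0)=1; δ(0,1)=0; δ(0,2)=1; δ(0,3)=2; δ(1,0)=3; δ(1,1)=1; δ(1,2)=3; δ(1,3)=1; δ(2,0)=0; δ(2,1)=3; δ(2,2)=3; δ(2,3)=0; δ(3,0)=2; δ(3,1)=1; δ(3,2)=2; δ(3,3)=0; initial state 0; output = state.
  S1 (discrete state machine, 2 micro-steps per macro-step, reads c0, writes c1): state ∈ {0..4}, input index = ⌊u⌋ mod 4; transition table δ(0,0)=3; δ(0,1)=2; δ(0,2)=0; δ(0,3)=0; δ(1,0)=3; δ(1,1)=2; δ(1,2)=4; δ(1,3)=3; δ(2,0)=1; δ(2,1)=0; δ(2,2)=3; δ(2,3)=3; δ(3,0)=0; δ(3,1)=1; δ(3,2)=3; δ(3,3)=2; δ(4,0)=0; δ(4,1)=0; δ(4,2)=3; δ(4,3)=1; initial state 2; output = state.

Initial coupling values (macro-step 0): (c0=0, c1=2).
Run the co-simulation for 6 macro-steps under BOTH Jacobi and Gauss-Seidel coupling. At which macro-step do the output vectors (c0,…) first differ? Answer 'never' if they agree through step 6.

first divergence at macro-step: 1

[Jacobi] macro 1: S0 reads c0=0 → after 1×micro: 1; S1 reads c0=0 → after 2×micro: 3 ⇒ (c0=1, c1=3)
[Jacobi] macro 2: S0 reads c0=1 → after 1×micro: 1; S1 reads c0=1 → after 2×micro: 2 ⇒ (c0=1, c1=2)
[Jacobi] macro 3: S0 reads c0=1 → after 1×micro: 1; S1 reads c0=1 → after 2×micro: 2 ⇒ (c0=1, c1=2)
[Jacobi] macro 4: S0 reads c0=1 → after 1×micro: 1; S1 reads c0=1 → after 2×micro: 2 ⇒ (c0=1, c1=2)
[Jacobi] macro 5: S0 reads c0=1 → after 1×micro: 1; S1 reads c0=1 → after 2×micro: 2 ⇒ (c0=1, c1=2)
[Jacobi] macro 6: S0 reads c0=1 → after 1×micro: 1; S1 reads c0=1 → after 2×micro: 2 ⇒ (c0=1, c1=2)
[Gauss-Seidel] macro 1: S0 reads c0=0 → after 1×micro: 1; S1 reads c0=1 → after 2×micro: 2 ⇒ (c0=1, c1=2)
[Gauss-Seidel] macro 2: S0 reads c0=1 → after 1×micro: 1; S1 reads c0=1 → after 2×micro: 2 ⇒ (c0=1, c1=2)
[Gauss-Seidel] macro 3: S0 reads c0=1 → after 1×micro: 1; S1 reads c0=1 → after 2×micro: 2 ⇒ (c0=1, c1=2)
[Gauss-Seidel] macro 4: S0 reads c0=1 → after 1×micro: 1; S1 reads c0=1 → after 2×micro: 2 ⇒ (c0=1, c1=2)
[Gauss-Seidel] macro 5: S0 reads c0=1 → after 1×micro: 1; S1 reads c0=1 → after 2×micro: 2 ⇒ (c0=1, c1=2)
[Gauss-Seidel] macro 6: S0 reads c0=1 → after 1×micro: 1; S1 reads c0=1 → after 2×micro: 2 ⇒ (c0=1, c1=2)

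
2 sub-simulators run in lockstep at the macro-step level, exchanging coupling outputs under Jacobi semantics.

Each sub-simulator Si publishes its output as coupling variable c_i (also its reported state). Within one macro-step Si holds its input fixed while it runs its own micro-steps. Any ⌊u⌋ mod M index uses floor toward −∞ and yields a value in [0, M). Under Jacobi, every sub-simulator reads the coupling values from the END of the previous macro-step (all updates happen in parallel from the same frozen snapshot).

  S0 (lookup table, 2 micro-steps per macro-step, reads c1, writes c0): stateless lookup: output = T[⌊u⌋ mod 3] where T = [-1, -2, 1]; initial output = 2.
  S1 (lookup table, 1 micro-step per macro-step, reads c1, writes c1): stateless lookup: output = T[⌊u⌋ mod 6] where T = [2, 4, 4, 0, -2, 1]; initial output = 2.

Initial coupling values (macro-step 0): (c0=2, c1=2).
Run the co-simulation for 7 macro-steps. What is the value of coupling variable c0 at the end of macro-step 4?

macro 1: S0 reads c1=2 → after 2×micro: 1; S1 reads c1=2 → after 1×micro: 4 ⇒ (c0=1, c1=4)
macro 2: S0 reads c1=4 → after 2×micro: -2; S1 reads c1=4 → after 1×micro: -2 ⇒ (c0=-2, c1=-2)
macro 3: S0 reads c1=-2 → after 2×micro: -2; S1 reads c1=-2 → after 1×micro: -2 ⇒ (c0=-2, c1=-2)
macro 4: S0 reads c1=-2 → after 2×micro: -2; S1 reads c1=-2 → after 1×micro: -2 ⇒ (c0=-2, c1=-2)
macro 5: S0 reads c1=-2 → after 2×micro: -2; S1 reads c1=-2 → after 1×micro: -2 ⇒ (c0=-2, c1=-2)
macro 6: S0 reads c1=-2 → after 2×micro: -2; S1 reads c1=-2 → after 1×micro: -2 ⇒ (c0=-2, c1=-2)
macro 7: S0 reads c1=-2 → after 2×micro: -2; S1 reads c1=-2 → after 1×micro: -2 ⇒ (c0=-2, c1=-2)

c0 at macro-step 4 = -2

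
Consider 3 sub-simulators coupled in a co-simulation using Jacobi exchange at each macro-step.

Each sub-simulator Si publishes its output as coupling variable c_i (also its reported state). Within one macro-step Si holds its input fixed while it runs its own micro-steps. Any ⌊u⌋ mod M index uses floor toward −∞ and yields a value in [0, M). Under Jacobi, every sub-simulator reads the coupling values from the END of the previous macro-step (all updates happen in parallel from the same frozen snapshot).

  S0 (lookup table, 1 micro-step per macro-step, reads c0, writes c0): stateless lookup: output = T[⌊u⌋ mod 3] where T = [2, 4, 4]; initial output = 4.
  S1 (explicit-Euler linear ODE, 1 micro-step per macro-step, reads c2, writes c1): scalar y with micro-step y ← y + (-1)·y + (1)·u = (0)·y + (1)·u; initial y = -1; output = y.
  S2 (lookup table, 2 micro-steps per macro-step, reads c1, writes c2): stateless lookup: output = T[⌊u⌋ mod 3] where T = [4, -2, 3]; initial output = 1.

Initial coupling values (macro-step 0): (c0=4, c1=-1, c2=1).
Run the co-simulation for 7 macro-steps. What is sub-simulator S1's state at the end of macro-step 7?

S1 state at macro-step 7 = -2

macro 1: S0 reads c0=4 → after 1×micro: 4; S1 reads c2=1 → after 1×micro: 1; S2 reads c1=-1 → after 2×micro: 3 ⇒ (c0=4, c1=1, c2=3)
macro 2: S0 reads c0=4 → after 1×micro: 4; S1 reads c2=3 → after 1×micro: 3; S2 reads c1=1 → after 2×micro: -2 ⇒ (c0=4, c1=3, c2=-2)
macro 3: S0 reads c0=4 → after 1×micro: 4; S1 reads c2=-2 → after 1×micro: -2; S2 reads c1=3 → after 2×micro: 4 ⇒ (c0=4, c1=-2, c2=4)
macro 4: S0 reads c0=4 → after 1×micro: 4; S1 reads c2=4 → after 1×micro: 4; S2 reads c1=-2 → after 2×micro: -2 ⇒ (c0=4, c1=4, c2=-2)
macro 5: S0 reads c0=4 → after 1×micro: 4; S1 reads c2=-2 → after 1×micro: -2; S2 reads c1=4 → after 2×micro: -2 ⇒ (c0=4, c1=-2, c2=-2)
macro 6: S0 reads c0=4 → after 1×micro: 4; S1 reads c2=-2 → after 1×micro: -2; S2 reads c1=-2 → after 2×micro: -2 ⇒ (c0=4, c1=-2, c2=-2)
macro 7: S0 reads c0=4 → after 1×micro: 4; S1 reads c2=-2 → after 1×micro: -2; S2 reads c1=-2 → after 2×micro: -2 ⇒ (c0=4, c1=-2, c2=-2)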